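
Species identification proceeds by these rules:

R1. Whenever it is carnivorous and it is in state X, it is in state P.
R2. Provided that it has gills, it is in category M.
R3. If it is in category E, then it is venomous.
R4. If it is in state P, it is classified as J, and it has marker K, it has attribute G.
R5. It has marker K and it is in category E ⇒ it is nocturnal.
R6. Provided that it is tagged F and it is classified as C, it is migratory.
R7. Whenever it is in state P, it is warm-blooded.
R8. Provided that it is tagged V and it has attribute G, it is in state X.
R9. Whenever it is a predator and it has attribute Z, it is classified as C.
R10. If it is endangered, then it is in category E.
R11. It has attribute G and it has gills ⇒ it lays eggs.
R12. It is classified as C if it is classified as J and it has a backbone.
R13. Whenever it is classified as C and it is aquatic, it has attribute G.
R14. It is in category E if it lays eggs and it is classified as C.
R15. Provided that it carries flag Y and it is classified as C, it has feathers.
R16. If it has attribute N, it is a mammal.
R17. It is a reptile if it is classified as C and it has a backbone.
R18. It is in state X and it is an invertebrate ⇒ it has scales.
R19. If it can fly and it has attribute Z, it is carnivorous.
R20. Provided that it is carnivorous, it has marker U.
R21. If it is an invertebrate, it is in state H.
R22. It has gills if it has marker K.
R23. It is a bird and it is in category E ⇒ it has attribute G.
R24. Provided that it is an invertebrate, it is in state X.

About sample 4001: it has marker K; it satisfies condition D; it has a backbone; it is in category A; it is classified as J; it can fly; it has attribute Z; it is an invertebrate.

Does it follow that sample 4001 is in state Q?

Forward chaining from the given facts derives: is classified as C, is a reptile, is carnivorous, has marker U, is in state H, has gills, is in state X, is in state P, is in category M, has attribute G, is warm-blooded, lays eggs, is in category E, has scales, is venomous, is nocturnal.
No rule has "it is in state Q" as its conclusion, and it is not among the given facts.

No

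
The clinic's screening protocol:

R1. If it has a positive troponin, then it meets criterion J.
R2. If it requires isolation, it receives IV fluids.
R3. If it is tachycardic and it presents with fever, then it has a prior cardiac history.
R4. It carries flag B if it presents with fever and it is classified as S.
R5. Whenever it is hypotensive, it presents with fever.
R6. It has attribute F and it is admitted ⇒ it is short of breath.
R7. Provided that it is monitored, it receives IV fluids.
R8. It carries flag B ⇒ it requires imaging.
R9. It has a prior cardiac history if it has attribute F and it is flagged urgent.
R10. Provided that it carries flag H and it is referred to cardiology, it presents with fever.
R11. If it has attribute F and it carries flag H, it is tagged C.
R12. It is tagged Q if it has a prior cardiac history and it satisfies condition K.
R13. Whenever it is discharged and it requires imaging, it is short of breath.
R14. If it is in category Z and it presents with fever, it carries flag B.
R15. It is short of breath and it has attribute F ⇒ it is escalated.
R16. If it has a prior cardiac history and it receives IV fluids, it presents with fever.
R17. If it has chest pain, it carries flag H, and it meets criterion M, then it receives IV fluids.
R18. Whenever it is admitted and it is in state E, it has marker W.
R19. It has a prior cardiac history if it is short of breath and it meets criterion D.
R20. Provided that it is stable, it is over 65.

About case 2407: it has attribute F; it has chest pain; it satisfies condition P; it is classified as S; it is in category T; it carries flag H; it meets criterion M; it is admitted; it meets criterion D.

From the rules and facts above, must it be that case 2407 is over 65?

Forward chaining from the given facts derives: is short of breath, is tagged C, is escalated, receives IV fluids, has a prior cardiac history, presents with fever, carries flag B, requires imaging.
The only rule concluding "it is over 65" is R20, which needs "it is stable"; that is never established.

No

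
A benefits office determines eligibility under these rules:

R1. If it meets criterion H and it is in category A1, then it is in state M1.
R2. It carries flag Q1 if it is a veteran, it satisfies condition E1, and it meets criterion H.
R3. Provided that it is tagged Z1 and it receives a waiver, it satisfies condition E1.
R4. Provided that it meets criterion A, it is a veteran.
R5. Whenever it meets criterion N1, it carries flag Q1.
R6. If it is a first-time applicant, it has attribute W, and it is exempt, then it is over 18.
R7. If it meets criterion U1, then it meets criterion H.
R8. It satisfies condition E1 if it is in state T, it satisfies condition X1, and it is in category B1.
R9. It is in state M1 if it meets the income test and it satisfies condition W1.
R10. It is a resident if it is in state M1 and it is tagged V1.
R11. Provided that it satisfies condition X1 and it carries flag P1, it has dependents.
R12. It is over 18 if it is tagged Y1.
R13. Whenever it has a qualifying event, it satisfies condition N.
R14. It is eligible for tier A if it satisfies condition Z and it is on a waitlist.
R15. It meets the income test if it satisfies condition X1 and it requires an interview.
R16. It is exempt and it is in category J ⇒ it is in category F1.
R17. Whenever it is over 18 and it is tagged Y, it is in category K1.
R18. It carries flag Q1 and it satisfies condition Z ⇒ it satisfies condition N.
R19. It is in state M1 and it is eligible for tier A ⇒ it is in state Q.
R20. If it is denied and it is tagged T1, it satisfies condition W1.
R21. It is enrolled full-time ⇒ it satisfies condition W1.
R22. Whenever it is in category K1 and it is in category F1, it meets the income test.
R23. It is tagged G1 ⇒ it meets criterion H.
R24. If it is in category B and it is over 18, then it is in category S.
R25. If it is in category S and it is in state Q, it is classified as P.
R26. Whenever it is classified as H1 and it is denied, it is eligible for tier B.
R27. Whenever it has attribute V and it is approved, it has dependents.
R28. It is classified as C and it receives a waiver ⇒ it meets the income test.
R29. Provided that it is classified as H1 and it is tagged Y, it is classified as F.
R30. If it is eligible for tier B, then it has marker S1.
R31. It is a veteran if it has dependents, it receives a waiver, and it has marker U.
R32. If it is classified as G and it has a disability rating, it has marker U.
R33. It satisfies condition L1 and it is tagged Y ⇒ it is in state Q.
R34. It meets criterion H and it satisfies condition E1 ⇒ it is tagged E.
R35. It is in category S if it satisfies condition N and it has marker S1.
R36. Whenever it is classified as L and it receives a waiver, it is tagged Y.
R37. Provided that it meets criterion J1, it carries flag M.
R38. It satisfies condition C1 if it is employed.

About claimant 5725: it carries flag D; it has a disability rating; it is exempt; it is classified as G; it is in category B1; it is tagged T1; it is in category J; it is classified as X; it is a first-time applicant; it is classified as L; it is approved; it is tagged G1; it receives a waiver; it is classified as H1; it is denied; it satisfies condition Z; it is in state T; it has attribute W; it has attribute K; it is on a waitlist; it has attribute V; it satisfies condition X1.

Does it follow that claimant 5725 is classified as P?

By R6 (it is a first-time applicant, it has attribute W, it is exempt): it is over 18.
By R8 (it is in state T, it satisfies condition X1, it is in category B1): it satisfies condition E1.
By R14 (it satisfies condition Z, it is on a waitlist): it is eligible for tier A.
By R16 (it is exempt, it is in category J): it is in category F1.
By R20 (it is denied, it is tagged T1): it satisfies condition W1.
By R23 (it is tagged G1): it meets criterion H.
By R26 (it is classified as H1, it is denied): it is eligible for tier B.
By R27 (it has attribute V, it is approved): it has dependents.
By R30 (it is eligible for tier B): it has marker S1.
By R32 (it is classified as G, it has a disability rating): it has marker U.
By R36 (it is classified as L, it receives a waiver): it is tagged Y.
By R17 (it is over 18, it is tagged Y): it is in category K1.
By R22 (it is in category K1, it is in category F1): it meets the income test.
By R31 (it has dependents, it receives a waiver, it has marker U): it is a veteran.
By R2 (it is a veteran, it satisfies condition E1, it meets criterion H): it carries flag Q1.
By R9 (it meets the income test, it satisfies condition W1): it is in state M1.
By R18 (it carries flag Q1, it satisfies condition Z): it satisfies condition N.
By R19 (it is in state M1, it is eligible for tier A): it is in state Q.
By R35 (it satisfies condition N, it has marker S1): it is in category S.
By R25 (it is in category S, it is in state Q): it is classified as P.

Yes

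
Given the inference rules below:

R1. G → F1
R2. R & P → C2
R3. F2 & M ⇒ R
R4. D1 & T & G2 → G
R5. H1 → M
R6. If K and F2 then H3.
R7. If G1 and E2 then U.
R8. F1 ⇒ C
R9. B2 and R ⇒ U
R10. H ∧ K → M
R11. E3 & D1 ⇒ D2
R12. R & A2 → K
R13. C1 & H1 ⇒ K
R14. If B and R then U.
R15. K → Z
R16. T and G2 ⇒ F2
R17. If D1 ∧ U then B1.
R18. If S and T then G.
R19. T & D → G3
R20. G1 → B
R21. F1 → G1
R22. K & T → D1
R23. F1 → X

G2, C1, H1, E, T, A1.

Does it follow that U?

Yes

M  (by R5: H1)
K  (by R13: C1, H1)
F2  (by R16: T, G2)
D1  (by R22: K, T)
R  (by R3: F2, M)
G  (by R4: D1, T, G2)
F1  (by R1: G)
G1  (by R21: F1)
B  (by R20: G1)
U  (by R14: B, R)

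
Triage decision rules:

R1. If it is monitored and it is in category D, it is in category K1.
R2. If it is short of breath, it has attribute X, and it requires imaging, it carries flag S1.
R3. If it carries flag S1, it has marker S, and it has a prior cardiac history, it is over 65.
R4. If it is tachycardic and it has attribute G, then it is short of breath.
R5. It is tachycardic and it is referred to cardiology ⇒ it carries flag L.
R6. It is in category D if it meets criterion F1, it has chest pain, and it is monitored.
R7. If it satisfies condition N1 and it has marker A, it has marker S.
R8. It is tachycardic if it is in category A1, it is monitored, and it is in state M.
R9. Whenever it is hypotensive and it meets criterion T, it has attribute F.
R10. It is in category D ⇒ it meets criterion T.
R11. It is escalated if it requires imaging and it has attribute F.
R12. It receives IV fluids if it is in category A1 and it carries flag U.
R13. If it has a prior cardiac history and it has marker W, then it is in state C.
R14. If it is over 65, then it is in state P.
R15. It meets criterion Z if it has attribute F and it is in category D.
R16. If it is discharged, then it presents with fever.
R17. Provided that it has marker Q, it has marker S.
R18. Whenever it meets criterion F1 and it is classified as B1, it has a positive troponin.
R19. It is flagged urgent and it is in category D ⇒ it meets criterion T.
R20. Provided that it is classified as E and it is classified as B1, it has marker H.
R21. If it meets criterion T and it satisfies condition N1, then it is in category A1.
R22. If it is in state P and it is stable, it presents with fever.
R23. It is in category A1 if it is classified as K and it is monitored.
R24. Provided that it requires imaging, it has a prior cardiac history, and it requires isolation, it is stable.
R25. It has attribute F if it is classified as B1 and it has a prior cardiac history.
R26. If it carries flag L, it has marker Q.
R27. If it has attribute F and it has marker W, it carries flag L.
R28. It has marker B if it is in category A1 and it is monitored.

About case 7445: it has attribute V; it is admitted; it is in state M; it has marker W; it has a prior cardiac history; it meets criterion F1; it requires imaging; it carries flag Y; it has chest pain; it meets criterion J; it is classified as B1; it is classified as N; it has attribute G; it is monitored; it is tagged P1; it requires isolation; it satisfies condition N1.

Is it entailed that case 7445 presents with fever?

Forward chaining from the given facts derives: is in category D, meets criterion T, is in state C, has a positive troponin, is in category A1, is stable, has attribute F, carries flag L, has marker B, is in category K1, is tachycardic, is escalated, meets criterion Z, has marker Q, is short of breath, has marker S.
Rules concluding "it presents with fever": R16 needs "it is discharged"; R22 needs "it is in state P" — none of these are established.

No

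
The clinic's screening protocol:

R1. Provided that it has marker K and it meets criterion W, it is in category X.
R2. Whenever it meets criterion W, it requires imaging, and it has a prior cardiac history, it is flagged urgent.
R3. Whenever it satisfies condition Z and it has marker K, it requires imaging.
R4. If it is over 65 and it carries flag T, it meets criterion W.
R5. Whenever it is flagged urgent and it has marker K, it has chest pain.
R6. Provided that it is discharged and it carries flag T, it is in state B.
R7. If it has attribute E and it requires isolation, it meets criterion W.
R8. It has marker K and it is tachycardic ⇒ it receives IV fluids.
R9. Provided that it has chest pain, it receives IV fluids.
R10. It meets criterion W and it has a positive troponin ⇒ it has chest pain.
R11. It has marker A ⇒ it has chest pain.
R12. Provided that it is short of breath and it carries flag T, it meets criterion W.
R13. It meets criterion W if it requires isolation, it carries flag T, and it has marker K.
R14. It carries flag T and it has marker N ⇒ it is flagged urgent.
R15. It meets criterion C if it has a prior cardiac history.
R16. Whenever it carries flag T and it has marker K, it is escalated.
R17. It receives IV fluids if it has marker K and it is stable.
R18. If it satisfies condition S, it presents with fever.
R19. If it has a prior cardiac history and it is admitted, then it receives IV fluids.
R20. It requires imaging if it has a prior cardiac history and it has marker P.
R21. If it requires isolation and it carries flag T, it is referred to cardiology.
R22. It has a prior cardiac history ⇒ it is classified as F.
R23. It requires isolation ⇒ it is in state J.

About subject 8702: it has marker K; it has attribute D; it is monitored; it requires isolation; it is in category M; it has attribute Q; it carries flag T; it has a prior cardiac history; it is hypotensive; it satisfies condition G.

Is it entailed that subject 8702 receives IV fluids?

No

Forward chaining from the given facts derives: meets criterion W, meets criterion C, is escalated, is referred to cardiology, is classified as F, is in state J, is in category X.
Rules concluding "it receives IV fluids": R8 needs "it is tachycardic"; R9 needs "it has chest pain"; R17 needs "it is stable"; R19 needs "it is admitted" — none of these are established.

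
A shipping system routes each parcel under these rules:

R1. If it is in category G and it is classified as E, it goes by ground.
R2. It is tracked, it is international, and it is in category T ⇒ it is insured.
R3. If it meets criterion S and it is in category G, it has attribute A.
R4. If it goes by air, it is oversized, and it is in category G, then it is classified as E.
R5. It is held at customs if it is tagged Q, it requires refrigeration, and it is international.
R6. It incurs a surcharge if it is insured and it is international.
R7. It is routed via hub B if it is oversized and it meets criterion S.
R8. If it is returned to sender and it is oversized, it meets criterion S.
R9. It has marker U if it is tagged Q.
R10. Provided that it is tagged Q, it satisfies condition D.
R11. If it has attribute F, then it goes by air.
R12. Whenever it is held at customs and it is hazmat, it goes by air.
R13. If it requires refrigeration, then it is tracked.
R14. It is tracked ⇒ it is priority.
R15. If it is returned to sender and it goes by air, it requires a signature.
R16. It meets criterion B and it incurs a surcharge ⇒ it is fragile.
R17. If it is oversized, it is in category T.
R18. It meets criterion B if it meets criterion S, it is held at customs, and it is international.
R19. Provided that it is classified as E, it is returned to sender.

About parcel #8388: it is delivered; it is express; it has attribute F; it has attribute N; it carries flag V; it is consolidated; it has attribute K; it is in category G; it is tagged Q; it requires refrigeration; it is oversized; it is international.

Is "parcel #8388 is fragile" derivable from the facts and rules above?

Yes

By R5 (it is tagged Q, it requires refrigeration, it is international): it is held at customs.
By R11 (it has attribute F): it goes by air.
By R13 (it requires refrigeration): it is tracked.
By R17 (it is oversized): it is in category T.
By R2 (it is tracked, it is international, it is in category T): it is insured.
By R4 (it goes by air, it is oversized, it is in category G): it is classified as E.
By R6 (it is insured, it is international): it incurs a surcharge.
By R19 (it is classified as E): it is returned to sender.
By R8 (it is returned to sender, it is oversized): it meets criterion S.
By R18 (it meets criterion S, it is held at customs, it is international): it meets criterion B.
By R16 (it meets criterion B, it incurs a surcharge): it is fragile.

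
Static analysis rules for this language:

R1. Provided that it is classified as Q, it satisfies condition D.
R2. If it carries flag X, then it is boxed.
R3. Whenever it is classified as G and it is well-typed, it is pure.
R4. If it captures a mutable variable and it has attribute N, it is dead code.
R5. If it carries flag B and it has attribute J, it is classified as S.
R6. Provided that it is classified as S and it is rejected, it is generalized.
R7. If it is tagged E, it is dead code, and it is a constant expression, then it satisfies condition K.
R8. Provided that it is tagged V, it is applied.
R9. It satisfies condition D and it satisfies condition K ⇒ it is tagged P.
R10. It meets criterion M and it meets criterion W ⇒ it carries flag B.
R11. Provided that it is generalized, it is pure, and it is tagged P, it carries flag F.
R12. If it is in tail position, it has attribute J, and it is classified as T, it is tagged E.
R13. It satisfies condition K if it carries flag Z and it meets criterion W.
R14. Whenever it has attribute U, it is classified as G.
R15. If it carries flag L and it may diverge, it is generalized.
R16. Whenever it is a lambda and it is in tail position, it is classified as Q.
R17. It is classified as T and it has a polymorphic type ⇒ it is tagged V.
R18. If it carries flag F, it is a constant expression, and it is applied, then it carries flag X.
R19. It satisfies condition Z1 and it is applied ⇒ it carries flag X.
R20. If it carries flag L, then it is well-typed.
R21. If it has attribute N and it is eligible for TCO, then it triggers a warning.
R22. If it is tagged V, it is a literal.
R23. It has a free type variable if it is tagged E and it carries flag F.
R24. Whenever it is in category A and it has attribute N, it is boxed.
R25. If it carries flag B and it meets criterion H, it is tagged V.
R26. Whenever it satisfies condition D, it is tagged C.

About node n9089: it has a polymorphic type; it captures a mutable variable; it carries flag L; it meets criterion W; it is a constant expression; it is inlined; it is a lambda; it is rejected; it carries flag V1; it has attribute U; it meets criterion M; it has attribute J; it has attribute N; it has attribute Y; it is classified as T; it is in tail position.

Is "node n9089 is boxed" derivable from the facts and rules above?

By R4 (it captures a mutable variable, it has attribute N): it is dead code.
By R10 (it meets criterion M, it meets criterion W): it carries flag B.
By R12 (it is in tail position, it has attribute J, it is classified as T): it is tagged E.
By R14 (it has attribute U): it is classified as G.
By R16 (it is a lambda, it is in tail position): it is classified as Q.
By R17 (it is classified as T, it has a polymorphic type): it is tagged V.
By R20 (it carries flag L): it is well-typed.
By R1 (it is classified as Q): it satisfies condition D.
By R3 (it is classified as G, it is well-typed): it is pure.
By R5 (it carries flag B, it has attribute J): it is classified as S.
By R6 (it is classified as S, it is rejected): it is generalized.
By R7 (it is tagged E, it is dead code, it is a constant expression): it satisfies condition K.
By R8 (it is tagged V): it is applied.
By R9 (it satisfies condition D, it satisfies condition K): it is tagged P.
By R11 (it is generalized, it is pure, it is tagged P): it carries flag F.
By R18 (it carries flag F, it is a constant expression, it is applied): it carries flag X.
By R2 (it carries flag X): it is boxed.

Yes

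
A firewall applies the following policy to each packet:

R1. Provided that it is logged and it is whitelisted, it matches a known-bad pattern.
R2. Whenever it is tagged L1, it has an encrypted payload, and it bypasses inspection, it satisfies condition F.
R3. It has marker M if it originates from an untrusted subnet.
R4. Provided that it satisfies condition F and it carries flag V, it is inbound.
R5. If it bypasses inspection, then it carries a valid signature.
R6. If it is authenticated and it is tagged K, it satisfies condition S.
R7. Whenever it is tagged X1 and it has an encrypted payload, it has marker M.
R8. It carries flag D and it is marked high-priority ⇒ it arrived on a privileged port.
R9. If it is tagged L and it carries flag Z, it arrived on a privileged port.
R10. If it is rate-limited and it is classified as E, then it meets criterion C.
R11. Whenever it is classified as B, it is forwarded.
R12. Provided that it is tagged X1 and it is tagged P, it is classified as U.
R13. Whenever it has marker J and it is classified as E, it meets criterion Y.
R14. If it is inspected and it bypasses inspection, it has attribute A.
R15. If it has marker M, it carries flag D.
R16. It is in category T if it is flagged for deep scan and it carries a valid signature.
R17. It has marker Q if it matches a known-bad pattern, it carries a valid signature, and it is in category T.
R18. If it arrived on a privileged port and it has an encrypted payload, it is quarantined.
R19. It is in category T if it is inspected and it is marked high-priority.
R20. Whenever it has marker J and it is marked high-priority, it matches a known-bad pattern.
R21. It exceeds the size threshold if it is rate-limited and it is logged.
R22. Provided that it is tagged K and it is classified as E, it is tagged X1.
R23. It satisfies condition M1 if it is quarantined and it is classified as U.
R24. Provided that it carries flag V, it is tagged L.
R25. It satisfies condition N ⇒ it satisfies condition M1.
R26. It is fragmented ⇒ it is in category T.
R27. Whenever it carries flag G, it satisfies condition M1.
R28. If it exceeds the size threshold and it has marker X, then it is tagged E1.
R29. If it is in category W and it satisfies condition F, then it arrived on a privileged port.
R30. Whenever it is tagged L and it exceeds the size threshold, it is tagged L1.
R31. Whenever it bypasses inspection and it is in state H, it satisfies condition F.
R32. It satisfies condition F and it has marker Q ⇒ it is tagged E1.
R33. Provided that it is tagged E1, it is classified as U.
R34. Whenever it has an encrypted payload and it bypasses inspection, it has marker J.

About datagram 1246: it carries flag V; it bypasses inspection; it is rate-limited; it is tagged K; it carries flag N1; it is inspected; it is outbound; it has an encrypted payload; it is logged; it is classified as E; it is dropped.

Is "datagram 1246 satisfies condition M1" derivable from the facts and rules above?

No

Forward chaining from the given facts derives: carries a valid signature, meets criterion C, has attribute A, exceeds the size threshold, is tagged X1, is tagged L, is tagged L1, has marker J, satisfies condition F, is inbound, has marker M, meets criterion Y, carries flag D.
Rules concluding "it satisfies condition M1": R23 needs "it is quarantined"; R25 needs "it satisfies condition N"; R27 needs "it carries flag G" — none of these are established.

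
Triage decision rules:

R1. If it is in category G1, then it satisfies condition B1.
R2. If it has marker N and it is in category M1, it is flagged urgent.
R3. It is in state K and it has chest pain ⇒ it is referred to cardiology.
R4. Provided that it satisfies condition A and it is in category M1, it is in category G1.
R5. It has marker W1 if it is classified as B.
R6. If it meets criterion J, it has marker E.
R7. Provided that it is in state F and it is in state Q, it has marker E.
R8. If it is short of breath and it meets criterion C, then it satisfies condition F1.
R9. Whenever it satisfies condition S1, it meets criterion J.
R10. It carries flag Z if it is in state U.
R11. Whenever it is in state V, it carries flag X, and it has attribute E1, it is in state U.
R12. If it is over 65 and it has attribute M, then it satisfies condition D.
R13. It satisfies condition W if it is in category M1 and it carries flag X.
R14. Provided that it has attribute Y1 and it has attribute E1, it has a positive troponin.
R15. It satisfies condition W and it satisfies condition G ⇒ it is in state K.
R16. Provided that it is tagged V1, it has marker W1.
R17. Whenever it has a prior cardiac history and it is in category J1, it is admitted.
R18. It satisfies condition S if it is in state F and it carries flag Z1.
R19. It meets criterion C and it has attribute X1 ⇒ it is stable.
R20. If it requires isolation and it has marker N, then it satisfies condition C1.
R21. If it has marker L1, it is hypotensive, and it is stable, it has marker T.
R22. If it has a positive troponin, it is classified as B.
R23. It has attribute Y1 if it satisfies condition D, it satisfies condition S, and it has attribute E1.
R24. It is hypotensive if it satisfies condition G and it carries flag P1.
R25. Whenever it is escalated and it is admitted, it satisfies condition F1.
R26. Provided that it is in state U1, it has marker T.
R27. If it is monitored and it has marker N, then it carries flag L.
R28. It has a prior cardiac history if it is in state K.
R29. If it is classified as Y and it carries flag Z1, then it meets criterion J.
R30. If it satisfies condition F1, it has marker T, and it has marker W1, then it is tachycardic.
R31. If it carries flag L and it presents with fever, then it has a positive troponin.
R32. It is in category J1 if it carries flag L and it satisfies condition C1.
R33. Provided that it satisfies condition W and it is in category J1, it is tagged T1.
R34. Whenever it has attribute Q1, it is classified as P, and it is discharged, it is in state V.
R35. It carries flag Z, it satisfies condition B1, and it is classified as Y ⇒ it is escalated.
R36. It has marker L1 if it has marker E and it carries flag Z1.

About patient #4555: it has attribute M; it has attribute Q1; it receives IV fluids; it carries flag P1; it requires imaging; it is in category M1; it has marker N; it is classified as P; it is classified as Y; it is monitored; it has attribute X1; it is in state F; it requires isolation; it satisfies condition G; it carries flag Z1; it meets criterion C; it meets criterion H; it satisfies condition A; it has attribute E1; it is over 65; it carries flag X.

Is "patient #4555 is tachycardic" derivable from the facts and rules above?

No

Forward chaining from the given facts derives: is flagged urgent, is in category G1, satisfies condition D, satisfies condition W, is in state K, satisfies condition S, is stable, satisfies condition C1, has attribute Y1, is hypotensive, carries flag L, has a prior cardiac history, meets criterion J, is in category J1, is tagged T1, satisfies condition B1, has marker E, has a positive troponin, is admitted, is classified as B, has marker L1, has marker W1, has marker T.
The only rule concluding "it is tachycardic" is R30, which needs "it satisfies condition F1"; that is never established.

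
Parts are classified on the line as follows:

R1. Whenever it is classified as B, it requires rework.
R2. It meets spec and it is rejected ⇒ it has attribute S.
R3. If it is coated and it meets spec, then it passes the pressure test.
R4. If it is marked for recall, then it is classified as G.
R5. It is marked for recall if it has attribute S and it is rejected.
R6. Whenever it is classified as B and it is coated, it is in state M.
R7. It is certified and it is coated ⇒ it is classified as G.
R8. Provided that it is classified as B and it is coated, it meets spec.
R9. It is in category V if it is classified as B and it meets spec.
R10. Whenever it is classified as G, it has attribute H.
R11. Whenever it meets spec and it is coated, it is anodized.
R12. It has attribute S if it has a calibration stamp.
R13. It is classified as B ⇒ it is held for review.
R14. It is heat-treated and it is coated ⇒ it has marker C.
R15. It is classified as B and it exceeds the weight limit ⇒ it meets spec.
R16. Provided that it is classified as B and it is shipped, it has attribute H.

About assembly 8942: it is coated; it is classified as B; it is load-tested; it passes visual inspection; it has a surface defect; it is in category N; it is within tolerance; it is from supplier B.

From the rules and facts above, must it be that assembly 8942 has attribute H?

No

Forward chaining from the given facts derives: requires rework, is in state M, meets spec, is in category V, is anodized, is held for review, passes the pressure test.
Rules concluding "it has attribute H": R10 needs "it is classified as G"; R16 needs "it is shipped" — none of these are established.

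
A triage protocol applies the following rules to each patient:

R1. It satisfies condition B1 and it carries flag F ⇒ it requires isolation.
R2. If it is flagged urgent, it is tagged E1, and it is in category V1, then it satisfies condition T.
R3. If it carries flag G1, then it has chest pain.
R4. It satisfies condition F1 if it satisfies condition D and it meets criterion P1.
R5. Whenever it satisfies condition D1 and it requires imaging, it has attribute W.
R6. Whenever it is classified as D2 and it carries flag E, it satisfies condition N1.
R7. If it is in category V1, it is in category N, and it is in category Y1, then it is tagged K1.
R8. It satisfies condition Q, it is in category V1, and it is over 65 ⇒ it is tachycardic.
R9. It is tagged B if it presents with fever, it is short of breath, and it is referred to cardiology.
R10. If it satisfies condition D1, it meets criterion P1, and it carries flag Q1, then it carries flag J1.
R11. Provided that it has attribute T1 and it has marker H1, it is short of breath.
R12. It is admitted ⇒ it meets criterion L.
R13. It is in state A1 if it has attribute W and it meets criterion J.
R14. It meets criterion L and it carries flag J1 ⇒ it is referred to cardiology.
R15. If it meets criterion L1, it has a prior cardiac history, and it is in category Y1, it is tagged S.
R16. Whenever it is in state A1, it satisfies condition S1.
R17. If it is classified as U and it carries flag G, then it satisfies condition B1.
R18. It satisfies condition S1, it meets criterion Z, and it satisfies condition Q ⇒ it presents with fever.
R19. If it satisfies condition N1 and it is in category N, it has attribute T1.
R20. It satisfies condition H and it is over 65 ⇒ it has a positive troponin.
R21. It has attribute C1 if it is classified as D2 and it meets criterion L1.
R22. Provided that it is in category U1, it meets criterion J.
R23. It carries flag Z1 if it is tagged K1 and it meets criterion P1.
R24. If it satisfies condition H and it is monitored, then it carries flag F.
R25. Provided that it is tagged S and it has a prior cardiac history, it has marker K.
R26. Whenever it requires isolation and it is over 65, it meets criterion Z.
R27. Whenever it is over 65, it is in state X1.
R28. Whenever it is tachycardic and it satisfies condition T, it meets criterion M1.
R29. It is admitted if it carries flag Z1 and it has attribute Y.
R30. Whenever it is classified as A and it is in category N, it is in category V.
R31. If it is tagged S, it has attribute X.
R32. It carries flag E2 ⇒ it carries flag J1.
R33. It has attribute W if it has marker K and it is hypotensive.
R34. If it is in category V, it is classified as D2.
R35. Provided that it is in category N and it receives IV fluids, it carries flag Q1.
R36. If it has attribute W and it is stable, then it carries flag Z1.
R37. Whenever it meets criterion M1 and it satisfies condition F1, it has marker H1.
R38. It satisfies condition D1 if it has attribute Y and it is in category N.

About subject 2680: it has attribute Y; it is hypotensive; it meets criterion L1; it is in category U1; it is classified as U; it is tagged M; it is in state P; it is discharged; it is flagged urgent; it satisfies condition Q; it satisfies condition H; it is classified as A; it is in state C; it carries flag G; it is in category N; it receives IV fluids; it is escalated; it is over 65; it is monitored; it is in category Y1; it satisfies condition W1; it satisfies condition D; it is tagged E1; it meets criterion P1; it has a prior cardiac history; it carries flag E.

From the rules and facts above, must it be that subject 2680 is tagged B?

No

Forward chaining from the given facts derives: satisfies condition F1, is tagged S, satisfies condition B1, has a positive troponin, meets criterion J, carries flag F, has marker K, is in state X1, is in category V, has attribute X, has attribute W, is classified as D2, carries flag Q1, satisfies condition D1, requires isolation, satisfies condition N1, carries flag J1, is in state A1, satisfies condition S1, has attribute T1, has attribute C1, meets criterion Z, presents with fever.
The only rule concluding "it is tagged B" is R9, which needs "it is short of breath"; that is never established.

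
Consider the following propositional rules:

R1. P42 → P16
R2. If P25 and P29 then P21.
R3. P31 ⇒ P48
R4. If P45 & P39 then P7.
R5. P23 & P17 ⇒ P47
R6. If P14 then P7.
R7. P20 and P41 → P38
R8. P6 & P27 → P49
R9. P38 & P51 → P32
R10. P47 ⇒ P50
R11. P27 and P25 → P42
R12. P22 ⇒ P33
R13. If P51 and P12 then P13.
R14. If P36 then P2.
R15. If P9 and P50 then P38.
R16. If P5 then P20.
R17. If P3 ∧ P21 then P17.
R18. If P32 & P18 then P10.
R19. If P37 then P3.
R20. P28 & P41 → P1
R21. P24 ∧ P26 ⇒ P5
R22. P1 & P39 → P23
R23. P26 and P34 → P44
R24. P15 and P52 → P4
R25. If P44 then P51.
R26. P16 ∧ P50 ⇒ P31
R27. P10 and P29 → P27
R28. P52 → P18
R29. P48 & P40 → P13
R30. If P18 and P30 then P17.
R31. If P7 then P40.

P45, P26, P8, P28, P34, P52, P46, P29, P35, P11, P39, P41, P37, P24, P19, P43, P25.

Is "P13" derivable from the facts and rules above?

Yes

P21  (by R2: P25, P29)
P7  (by R4: P45, P39)
P3  (by R19: P37)
P1  (by R20: P28, P41)
P5  (by R21: P24, P26)
P23  (by R22: P1, P39)
P44  (by R23: P26, P34)
P51  (by R25: P44)
P18  (by R28: P52)
P40  (by R31: P7)
P20  (by R16: P5)
P17  (by R17: P3, P21)
P47  (by R5: P23, P17)
P38  (by R7: P20, P41)
P32  (by R9: P38, P51)
P50  (by R10: P47)
P10  (by R18: P32, P18)
P27  (by R27: P10, P29)
P42  (by R11: P27, P25)
P16  (by R1: P42)
P31  (by R26: P16, P50)
P48  (by R3: P31)
P13  (by R29: P48, P40)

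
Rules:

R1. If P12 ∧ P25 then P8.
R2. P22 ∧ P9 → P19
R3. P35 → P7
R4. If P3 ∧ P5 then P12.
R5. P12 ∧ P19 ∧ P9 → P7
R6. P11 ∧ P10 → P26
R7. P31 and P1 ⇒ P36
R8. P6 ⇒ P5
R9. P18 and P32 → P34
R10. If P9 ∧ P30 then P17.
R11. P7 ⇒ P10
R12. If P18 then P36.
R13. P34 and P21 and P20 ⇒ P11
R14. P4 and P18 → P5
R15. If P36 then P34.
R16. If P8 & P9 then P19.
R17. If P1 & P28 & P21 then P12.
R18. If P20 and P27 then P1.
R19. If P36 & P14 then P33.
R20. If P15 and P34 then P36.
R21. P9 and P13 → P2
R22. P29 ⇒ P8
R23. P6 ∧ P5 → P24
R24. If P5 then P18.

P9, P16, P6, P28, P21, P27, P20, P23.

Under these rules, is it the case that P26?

No

Forward chaining from the given facts derives: P5, P1, P24, P18, P36, P34, P12, P11.
The only rule concluding P26 is R6, which needs P10; that is never established.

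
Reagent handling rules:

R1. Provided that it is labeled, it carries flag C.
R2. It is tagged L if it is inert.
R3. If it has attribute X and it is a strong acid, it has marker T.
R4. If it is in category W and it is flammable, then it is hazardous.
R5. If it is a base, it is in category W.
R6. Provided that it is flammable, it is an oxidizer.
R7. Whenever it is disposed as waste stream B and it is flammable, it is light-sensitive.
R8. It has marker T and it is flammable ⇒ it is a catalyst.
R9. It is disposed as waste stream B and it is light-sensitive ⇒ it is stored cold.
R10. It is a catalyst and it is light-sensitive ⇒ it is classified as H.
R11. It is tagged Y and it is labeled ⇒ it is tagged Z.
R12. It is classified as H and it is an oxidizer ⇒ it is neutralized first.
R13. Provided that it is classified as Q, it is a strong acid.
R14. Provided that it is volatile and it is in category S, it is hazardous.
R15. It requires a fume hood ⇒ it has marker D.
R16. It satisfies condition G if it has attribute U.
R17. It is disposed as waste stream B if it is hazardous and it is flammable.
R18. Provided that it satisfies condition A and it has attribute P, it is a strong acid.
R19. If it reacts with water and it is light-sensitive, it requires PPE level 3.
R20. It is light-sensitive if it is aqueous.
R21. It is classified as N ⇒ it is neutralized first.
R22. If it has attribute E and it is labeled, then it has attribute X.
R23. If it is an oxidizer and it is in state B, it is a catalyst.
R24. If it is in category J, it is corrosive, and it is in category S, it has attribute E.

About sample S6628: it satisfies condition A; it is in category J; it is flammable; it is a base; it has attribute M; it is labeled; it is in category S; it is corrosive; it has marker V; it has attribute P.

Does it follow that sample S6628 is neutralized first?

Yes

By R5 (it is a base): it is in category W.
By R6 (it is flammable): it is an oxidizer.
By R18 (it satisfies condition A, it has attribute P): it is a strong acid.
By R24 (it is in category J, it is corrosive, it is in category S): it has attribute E.
By R4 (it is in category W, it is flammable): it is hazardous.
By R17 (it is hazardous, it is flammable): it is disposed as waste stream B.
By R22 (it has attribute E, it is labeled): it has attribute X.
By R3 (it has attribute X, it is a strong acid): it has marker T.
By R7 (it is disposed as waste stream B, it is flammable): it is light-sensitive.
By R8 (it has marker T, it is flammable): it is a catalyst.
By R10 (it is a catalyst, it is light-sensitive): it is classified as H.
By R12 (it is classified as H, it is an oxidizer): it is neutralized first.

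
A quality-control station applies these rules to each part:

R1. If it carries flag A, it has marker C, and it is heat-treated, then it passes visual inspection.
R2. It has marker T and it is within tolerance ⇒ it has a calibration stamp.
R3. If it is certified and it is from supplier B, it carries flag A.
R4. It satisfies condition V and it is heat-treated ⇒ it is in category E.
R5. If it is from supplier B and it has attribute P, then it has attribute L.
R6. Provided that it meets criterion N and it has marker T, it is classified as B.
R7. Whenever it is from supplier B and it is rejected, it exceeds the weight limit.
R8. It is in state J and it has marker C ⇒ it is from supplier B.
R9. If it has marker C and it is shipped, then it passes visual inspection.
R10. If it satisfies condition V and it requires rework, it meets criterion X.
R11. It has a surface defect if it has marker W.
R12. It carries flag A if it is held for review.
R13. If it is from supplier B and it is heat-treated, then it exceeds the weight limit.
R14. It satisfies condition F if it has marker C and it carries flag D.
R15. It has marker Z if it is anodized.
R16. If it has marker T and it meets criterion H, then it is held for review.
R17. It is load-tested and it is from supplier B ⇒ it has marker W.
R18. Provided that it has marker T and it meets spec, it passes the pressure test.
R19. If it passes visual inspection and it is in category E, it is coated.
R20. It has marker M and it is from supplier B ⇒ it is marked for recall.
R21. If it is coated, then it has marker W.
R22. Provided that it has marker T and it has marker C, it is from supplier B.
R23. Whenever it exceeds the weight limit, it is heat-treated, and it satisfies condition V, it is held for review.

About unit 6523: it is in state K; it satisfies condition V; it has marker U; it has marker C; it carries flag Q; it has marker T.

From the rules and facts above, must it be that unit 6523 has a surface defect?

Forward chaining from the given facts derives: is from supplier B.
The only rule concluding "it has a surface defect" is R11, which needs "it has marker W"; that is never established.

No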